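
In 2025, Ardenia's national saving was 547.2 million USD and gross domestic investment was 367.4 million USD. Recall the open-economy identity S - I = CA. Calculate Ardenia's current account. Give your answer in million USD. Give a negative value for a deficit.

179.8

S - I = CA (net lending to the rest of the world).
CA = S - I = 547.2 - 367.4 = 179.8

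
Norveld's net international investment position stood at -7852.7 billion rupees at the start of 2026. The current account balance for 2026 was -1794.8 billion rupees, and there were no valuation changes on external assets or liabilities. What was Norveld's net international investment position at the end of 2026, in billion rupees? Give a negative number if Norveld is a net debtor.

-9647.5

With no valuation effects, change in NIIP = current account = -1794.8
End-of-year NIIP = -7852.7 + (-1794.8) = -9647.5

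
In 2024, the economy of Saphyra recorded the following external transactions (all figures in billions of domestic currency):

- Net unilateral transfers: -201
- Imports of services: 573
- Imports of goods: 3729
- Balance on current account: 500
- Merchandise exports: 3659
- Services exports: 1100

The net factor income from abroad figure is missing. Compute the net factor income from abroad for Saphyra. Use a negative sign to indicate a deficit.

Current account = goods balance + services balance + net primary income + net secondary income
Sum of the known components = 256
Net factor income from abroad = CA - (known components) = 500 - 256 = 244

244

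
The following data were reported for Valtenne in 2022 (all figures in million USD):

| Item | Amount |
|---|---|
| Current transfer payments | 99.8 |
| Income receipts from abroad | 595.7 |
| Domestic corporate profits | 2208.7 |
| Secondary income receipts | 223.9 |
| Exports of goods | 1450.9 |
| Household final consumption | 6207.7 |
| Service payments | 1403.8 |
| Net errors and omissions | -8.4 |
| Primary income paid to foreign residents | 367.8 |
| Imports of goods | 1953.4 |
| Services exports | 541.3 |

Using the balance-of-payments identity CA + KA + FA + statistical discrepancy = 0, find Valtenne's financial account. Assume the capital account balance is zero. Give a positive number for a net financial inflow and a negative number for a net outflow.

1021.4

Goods balance = 1450.9 - 1953.4 = -502.5
Services balance = 541.3 - 1403.8 = -862.5
Trade balance (goods + services) = -502.5 + (-862.5) = -1365.0
Net primary income = 595.7 - 367.8 = 227.9
Net secondary income = 223.9 - 99.8 = 124.1
Current account = -1365.0 + 227.9 + 124.1 = -1013.0
Financial account = -(-1013.0 + (-8.4)) = 1021.4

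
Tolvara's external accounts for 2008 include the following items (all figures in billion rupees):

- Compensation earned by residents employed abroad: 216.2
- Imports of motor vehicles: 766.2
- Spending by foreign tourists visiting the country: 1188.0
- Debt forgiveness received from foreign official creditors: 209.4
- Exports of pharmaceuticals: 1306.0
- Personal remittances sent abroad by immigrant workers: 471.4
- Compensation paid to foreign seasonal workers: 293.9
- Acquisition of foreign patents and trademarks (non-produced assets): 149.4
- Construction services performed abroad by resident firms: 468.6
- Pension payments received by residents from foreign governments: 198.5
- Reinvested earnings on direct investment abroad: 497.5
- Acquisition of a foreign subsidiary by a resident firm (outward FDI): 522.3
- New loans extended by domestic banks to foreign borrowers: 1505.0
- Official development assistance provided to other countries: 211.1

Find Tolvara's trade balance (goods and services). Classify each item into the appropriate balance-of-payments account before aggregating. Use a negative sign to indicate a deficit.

Goods: 1306.0 - 766.2 = 539.8
Services: 1188.0 + 468.6 = 1656.6
Trade balance = 539.8 + 1656.6 = 2196.4
(Excluded from the trade balance — primary income: compensation earned by residents employed abroad 216.2, compensation paid to foreign seasonal workers 293.9, reinvested earnings on direct investment abroad 497.5; capital account: debt forgiveness received from foreign official creditors 209.4, acquisition of foreign patents and trademarks (non-produced assets) 149.4; secondary income: personal remittances sent abroad by immigrant workers 471.4, pension payments received by residents from foreign governments 198.5, official development assistance provided to other countries 211.1; financial account: acquisition of a foreign subsidiary by a resident firm (outward FDI) 522.3, new loans extended by domestic banks to foreign borrowers 1505.0.)

2196.4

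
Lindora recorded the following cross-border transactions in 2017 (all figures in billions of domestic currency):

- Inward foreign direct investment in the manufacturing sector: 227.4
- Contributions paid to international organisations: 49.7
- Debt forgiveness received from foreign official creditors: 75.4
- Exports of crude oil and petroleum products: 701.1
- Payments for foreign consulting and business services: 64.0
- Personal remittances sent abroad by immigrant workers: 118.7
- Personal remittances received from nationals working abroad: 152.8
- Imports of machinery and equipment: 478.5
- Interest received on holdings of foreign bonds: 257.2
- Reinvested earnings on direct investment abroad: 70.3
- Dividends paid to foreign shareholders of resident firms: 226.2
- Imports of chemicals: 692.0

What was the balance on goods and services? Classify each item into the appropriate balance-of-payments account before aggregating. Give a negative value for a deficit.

Goods: -478.5 + 701.1 - 692.0 = -469.4
Services: -64.0
Trade balance = -469.4 + (-64.0) = -533.4
(Excluded from the trade balance — financial account: inward foreign direct investment in the manufacturing sector 227.4; secondary income: contributions paid to international organisations 49.7, personal remittances sent abroad by immigrant workers 118.7, personal remittances received from nationals working abroad 152.8; capital account: debt forgiveness received from foreign official creditors 75.4; primary income: interest received on holdings of foreign bonds 257.2, reinvested earnings on direct investment abroad 70.3, dividends paid to foreign shareholders of resident firms 226.2.)

-533.4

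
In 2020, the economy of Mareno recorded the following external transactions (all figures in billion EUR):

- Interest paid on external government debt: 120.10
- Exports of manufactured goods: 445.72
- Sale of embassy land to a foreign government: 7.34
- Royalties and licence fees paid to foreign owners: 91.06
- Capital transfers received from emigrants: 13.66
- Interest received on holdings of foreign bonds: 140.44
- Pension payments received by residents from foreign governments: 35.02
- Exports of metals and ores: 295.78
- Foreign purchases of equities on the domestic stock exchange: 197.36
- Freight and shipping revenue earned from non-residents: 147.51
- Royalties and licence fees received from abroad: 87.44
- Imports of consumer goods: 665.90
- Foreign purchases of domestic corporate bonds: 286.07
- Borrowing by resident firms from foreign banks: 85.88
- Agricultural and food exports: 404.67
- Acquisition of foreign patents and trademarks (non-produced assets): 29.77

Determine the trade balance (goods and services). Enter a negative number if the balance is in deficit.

624.16

Goods: 404.67 + 295.78 + 445.72 - 665.90 = 480.27
Services: 147.51 + 87.44 - 91.06 = 143.89
Trade balance = 480.27 + 143.89 = 624.16
(Excluded from the trade balance — primary income: interest paid on external government debt 120.10, interest received on holdings of foreign bonds 140.44; capital account: sale of embassy land to a foreign government 7.34, capital transfers received from emigrants 13.66, acquisition of foreign patents and trademarks (non-produced assets) 29.77; secondary income: pension payments received by residents from foreign governments 35.02; financial account: foreign purchases of equities on the domestic stock exchange 197.36, foreign purchases of domestic corporate bonds 286.07, borrowing by resident firms from foreign banks 85.88.)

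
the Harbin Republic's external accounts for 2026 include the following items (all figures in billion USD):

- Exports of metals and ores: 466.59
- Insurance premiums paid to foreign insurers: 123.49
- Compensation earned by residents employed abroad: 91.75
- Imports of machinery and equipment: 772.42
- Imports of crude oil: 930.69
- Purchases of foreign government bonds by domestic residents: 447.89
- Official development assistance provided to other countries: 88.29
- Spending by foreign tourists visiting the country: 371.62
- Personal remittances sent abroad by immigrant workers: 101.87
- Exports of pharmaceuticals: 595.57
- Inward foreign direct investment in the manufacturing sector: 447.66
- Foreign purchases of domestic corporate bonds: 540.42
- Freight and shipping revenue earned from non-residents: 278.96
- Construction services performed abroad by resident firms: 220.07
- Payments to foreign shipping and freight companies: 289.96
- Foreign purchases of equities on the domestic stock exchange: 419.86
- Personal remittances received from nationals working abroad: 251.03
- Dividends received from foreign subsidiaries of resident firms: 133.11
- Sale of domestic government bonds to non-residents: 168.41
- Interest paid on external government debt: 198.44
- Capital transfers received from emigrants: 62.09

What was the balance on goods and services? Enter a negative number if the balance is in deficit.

Goods: 466.59 - 930.69 - 772.42 + 595.57 = -640.95
Services: -289.96 + 278.96 + 371.62 + 220.07 - 123.49 = 457.20
Trade balance = -640.95 + 457.20 = -183.75
(Excluded from the trade balance — primary income: compensation earned by residents employed abroad 91.75, dividends received from foreign subsidiaries of resident firms 133.11, interest paid on external government debt 198.44; financial account: purchases of foreign government bonds by domestic residents 447.89, inward foreign direct investment in the manufacturing sector 447.66, foreign purchases of domestic corporate bonds 540.42, foreign purchases of equities on the domestic stock exchange 419.86, sale of domestic government bonds to non-residents 168.41; secondary income: official development assistance provided to other countries 88.29, personal remittances sent abroad by immigrant workers 101.87, personal remittances received from nationals working abroad 251.03; capital account: capital transfers received from emigrants 62.09.)

-183.75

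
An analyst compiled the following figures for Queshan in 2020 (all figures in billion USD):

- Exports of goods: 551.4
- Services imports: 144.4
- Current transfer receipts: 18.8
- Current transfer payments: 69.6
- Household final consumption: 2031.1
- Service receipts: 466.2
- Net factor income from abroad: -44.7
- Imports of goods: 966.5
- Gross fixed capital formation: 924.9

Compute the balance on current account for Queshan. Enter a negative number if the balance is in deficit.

-188.8

Goods balance = 551.4 - 966.5 = -415.1
Services balance = 466.2 - 144.4 = 321.8
Trade balance (goods + services) = -415.1 + 321.8 = -93.3
Net primary income = -44.7
Net secondary income = 18.8 - 69.6 = -50.8
Current account = -93.3 + (-44.7) + (-50.8) = -188.8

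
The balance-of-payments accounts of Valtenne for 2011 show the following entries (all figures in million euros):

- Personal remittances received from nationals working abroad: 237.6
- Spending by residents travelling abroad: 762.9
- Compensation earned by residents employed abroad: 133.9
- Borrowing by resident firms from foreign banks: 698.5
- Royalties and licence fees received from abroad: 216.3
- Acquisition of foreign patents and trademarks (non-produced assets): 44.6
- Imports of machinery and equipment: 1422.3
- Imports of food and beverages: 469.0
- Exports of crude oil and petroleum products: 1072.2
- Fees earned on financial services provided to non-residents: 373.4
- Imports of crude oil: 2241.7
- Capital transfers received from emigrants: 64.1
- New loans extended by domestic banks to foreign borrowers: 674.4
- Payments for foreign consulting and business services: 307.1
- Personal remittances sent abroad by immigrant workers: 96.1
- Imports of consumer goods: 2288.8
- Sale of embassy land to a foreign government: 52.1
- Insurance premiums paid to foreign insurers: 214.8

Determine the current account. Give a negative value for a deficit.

-5769.3

Goods: -2288.8 + 1072.2 - 469.0 - 1422.3 - 2241.7 = -5349.6
Services: 373.4 - 307.1 + 216.3 - 214.8 - 762.9 = -695.1
Primary income: 133.9
Secondary income: 237.6 - 96.1 = 141.5
Current account = (-5349.6) + (-695.1) + 133.9 + 141.5 = -5769.3
(Excluded from the current account — financial account: borrowing by resident firms from foreign banks 698.5, new loans extended by domestic banks to foreign borrowers 674.4; capital account: acquisition of foreign patents and trademarks (non-produced assets) 44.6, capital transfers received from emigrants 64.1, sale of embassy land to a foreign government 52.1.)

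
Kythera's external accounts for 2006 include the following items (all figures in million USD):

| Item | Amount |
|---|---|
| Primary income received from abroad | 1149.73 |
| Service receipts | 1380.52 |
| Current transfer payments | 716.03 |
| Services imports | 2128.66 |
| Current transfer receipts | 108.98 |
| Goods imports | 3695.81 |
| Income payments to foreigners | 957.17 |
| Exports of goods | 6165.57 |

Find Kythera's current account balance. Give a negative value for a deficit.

1307.13

Goods balance = 6165.57 - 3695.81 = 2469.76
Services balance = 1380.52 - 2128.66 = -748.14
Trade balance (goods + services) = 2469.76 + (-748.14) = 1721.62
Net primary income = 1149.73 - 957.17 = 192.56
Net secondary income = 108.98 - 716.03 = -607.05
Current account = 1721.62 + 192.56 + (-607.05) = 1307.13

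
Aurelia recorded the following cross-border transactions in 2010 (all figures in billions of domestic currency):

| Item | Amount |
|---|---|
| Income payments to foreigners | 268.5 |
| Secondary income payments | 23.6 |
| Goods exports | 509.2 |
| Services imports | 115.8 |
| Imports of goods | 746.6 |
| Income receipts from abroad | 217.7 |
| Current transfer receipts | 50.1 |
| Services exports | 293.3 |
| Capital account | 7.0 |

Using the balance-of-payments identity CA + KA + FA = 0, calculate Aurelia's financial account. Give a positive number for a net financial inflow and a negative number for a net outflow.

Goods balance = 509.2 - 746.6 = -237.4
Services balance = 293.3 - 115.8 = 177.5
Trade balance (goods + services) = -237.4 + 177.5 = -59.9
Net primary income = 217.7 - 268.5 = -50.8
Net secondary income = 50.1 - 23.6 = 26.5
Current account = -59.9 + (-50.8) + 26.5 = -84.2
Financial account = -(-84.2 + 7.0) = 77.2

77.2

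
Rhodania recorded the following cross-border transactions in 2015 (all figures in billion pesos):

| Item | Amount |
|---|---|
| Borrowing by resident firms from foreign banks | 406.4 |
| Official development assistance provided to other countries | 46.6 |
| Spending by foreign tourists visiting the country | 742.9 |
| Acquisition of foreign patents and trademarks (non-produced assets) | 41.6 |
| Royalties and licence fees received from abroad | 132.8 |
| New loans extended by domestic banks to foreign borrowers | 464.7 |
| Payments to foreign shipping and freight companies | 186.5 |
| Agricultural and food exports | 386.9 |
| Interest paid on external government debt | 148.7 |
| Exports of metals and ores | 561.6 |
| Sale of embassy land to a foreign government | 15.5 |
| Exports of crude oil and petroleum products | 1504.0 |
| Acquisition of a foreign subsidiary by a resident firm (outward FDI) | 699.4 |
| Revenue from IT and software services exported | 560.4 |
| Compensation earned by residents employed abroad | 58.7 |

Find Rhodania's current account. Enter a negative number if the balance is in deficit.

Goods: 386.9 + 561.6 + 1504.0 = 2452.5
Services: 560.4 + 132.8 - 186.5 + 742.9 = 1249.6
Primary income: -148.7 + 58.7 = -90.0
Secondary income: -46.6
Current account = 2452.5 + 1249.6 + (-90.0) + (-46.6) = 3565.5
(Excluded from the current account — financial account: borrowing by resident firms from foreign banks 406.4, new loans extended by domestic banks to foreign borrowers 464.7, acquisition of a foreign subsidiary by a resident firm (outward FDI) 699.4; capital account: acquisition of foreign patents and trademarks (non-produced assets) 41.6, sale of embassy land to a foreign government 15.5.)

3565.5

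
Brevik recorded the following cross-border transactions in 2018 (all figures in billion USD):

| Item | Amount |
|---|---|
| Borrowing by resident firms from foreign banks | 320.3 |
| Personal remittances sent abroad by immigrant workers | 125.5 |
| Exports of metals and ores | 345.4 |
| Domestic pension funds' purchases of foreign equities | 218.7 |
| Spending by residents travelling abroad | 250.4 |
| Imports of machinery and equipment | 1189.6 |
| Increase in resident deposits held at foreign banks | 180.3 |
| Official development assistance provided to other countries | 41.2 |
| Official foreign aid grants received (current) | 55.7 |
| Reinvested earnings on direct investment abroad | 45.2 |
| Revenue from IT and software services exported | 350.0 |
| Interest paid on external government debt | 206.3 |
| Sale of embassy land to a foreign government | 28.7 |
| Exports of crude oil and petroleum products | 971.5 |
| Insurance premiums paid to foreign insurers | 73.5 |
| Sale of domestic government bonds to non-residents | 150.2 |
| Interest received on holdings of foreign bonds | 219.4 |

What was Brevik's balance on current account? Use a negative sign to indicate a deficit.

100.7

Goods: -1189.6 + 971.5 + 345.4 = 127.3
Services: -73.5 + 350.0 - 250.4 = 26.1
Primary income: -206.3 + 45.2 + 219.4 = 58.3
Secondary income: -41.2 + 55.7 - 125.5 = -111.0
Current account = 127.3 + 26.1 + 58.3 + (-111.0) = 100.7
(Excluded from the current account — financial account: borrowing by resident firms from foreign banks 320.3, domestic pension funds' purchases of foreign equities 218.7, increase in resident deposits held at foreign banks 180.3, sale of domestic government bonds to non-residents 150.2; capital account: sale of embassy land to a foreign government 28.7.)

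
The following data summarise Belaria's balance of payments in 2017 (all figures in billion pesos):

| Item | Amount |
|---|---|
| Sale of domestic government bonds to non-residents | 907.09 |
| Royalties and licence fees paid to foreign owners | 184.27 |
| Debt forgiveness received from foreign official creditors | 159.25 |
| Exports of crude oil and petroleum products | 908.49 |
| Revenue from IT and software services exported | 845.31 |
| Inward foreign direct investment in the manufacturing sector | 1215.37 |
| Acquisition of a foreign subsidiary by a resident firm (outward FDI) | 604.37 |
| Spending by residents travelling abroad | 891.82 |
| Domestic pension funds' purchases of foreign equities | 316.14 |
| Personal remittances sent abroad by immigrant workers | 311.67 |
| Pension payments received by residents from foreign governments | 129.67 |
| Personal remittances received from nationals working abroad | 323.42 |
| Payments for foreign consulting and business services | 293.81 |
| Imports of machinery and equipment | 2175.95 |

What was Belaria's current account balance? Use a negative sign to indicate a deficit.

-1650.63

Goods: 908.49 - 2175.95 = -1267.46
Services: -293.81 - 184.27 + 845.31 - 891.82 = -524.59
Secondary income: -311.67 + 323.42 + 129.67 = 141.42
Current account = (-1267.46) + (-524.59) + 141.42 = -1650.63
(Excluded from the current account — financial account: sale of domestic government bonds to non-residents 907.09, inward foreign direct investment in the manufacturing sector 1215.37, acquisition of a foreign subsidiary by a resident firm (outward FDI) 604.37, domestic pension funds' purchases of foreign equities 316.14; capital account: debt forgiveness received from foreign official creditors 159.25.)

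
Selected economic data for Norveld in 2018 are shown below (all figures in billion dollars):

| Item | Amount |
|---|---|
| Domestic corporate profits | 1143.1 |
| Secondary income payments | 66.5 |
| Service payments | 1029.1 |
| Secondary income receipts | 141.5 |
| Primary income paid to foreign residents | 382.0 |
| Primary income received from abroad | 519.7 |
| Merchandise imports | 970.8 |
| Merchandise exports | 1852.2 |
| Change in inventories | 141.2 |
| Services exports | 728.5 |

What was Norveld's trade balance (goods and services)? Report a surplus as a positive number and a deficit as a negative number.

580.8

Goods balance = 1852.2 - 970.8 = 881.4
Services balance = 728.5 - 1029.1 = -300.6
Trade balance (goods + services) = 881.4 + (-300.6) = 580.8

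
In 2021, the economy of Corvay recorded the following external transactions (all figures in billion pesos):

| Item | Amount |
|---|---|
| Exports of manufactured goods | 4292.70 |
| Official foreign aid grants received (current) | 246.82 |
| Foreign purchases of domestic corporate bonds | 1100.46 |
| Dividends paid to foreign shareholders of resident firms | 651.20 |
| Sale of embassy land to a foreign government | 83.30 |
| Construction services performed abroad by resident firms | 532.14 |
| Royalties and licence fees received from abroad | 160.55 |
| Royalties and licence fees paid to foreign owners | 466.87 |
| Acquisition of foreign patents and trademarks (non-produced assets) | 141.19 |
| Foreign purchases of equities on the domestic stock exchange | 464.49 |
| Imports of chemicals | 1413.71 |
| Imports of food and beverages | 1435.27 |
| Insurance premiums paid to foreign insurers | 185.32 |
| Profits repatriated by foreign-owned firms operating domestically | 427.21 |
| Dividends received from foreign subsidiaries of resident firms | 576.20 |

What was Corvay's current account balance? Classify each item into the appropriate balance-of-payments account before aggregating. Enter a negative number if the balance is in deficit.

Goods: -1435.27 - 1413.71 + 4292.70 = 1443.72
Services: -466.87 + 532.14 + 160.55 - 185.32 = 40.50
Primary income: -427.21 + 576.20 - 651.20 = -502.21
Secondary income: 246.82
Current account = 1443.72 + 40.50 + (-502.21) + 246.82 = 1228.83
(Excluded from the current account — financial account: foreign purchases of domestic corporate bonds 1100.46, foreign purchases of equities on the domestic stock exchange 464.49; capital account: sale of embassy land to a foreign government 83.30, acquisition of foreign patents and trademarks (non-produced assets) 141.19.)

1228.83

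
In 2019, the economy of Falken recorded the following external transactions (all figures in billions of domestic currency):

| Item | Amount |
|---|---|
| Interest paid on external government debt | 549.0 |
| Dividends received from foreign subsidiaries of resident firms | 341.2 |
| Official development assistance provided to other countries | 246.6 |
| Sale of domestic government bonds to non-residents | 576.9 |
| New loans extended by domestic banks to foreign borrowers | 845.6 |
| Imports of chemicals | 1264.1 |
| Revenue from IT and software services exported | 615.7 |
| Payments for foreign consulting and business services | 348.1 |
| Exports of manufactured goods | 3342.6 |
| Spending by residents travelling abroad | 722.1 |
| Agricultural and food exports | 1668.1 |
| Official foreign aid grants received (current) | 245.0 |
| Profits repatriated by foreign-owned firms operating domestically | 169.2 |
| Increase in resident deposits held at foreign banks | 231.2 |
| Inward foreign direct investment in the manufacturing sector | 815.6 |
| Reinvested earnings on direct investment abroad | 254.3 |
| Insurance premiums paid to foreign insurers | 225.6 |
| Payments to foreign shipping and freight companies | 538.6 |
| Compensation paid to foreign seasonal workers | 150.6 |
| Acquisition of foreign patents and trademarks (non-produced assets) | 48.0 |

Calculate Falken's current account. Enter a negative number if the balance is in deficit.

Goods: 1668.1 + 3342.6 - 1264.1 = 3746.6
Services: -348.1 - 722.1 - 538.6 + 615.7 - 225.6 = -1218.7
Primary income: -549.0 - 150.6 + 254.3 - 169.2 + 341.2 = -273.3
Secondary income: 245.0 - 246.6 = -1.6
Current account = 3746.6 + (-1218.7) + (-273.3) + (-1.6) = 2253.0
(Excluded from the current account — financial account: sale of domestic government bonds to non-residents 576.9, new loans extended by domestic banks to foreign borrowers 845.6, increase in resident deposits held at foreign banks 231.2, inward foreign direct investment in the manufacturing sector 815.6; capital account: acquisition of foreign patents and trademarks (non-produced assets) 48.0.)

2253.0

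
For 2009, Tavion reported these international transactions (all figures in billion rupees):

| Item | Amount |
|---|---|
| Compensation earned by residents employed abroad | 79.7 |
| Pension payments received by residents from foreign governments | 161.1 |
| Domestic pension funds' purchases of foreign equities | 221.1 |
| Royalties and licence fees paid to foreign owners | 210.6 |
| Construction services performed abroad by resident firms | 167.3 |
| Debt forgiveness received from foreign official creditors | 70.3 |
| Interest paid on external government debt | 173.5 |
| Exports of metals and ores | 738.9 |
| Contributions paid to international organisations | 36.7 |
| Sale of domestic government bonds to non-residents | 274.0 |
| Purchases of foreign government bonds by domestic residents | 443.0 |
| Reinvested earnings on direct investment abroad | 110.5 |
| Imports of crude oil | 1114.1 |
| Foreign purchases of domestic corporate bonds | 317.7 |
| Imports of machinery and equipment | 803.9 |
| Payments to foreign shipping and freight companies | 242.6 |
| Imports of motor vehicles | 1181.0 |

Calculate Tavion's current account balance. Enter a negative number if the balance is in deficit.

-2504.9

Goods: 738.9 - 1114.1 - 1181.0 - 803.9 = -2360.1
Services: -242.6 + 167.3 - 210.6 = -285.9
Primary income: 110.5 + 79.7 - 173.5 = 16.7
Secondary income: -36.7 + 161.1 = 124.4
Current account = (-2360.1) + (-285.9) + 16.7 + 124.4 = -2504.9
(Excluded from the current account — financial account: domestic pension funds' purchases of foreign equities 221.1, sale of domestic government bonds to non-residents 274.0, purchases of foreign government bonds by domestic residents 443.0, foreign purchases of domestic corporate bonds 317.7; capital account: debt forgiveness received from foreign official creditors 70.3.)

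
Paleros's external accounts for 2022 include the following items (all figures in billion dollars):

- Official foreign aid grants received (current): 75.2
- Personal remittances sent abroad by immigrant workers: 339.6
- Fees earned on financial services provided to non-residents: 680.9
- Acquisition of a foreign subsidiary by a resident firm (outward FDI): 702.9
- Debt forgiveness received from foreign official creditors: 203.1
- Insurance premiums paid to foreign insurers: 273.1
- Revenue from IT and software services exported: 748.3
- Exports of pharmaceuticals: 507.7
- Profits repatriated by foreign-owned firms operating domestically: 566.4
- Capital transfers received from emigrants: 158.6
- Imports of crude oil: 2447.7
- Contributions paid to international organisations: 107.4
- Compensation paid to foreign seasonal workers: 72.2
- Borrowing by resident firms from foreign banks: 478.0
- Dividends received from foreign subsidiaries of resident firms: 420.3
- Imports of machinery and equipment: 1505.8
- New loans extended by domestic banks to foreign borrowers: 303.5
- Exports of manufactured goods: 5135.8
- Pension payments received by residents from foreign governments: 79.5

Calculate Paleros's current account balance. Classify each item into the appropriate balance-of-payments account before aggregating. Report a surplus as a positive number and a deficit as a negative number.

2335.5

Goods: 5135.8 - 1505.8 - 2447.7 + 507.7 = 1690.0
Services: -273.1 + 748.3 + 680.9 = 1156.1
Primary income: -72.2 - 566.4 + 420.3 = -218.3
Secondary income: 75.2 - 107.4 - 339.6 + 79.5 = -292.3
Current account = 1690.0 + 1156.1 + (-218.3) + (-292.3) = 2335.5
(Excluded from the current account — financial account: acquisition of a foreign subsidiary by a resident firm (outward FDI) 702.9, borrowing by resident firms from foreign banks 478.0, new loans extended by domestic banks to foreign borrowers 303.5; capital account: debt forgiveness received from foreign official creditors 203.1, capital transfers received from emigrants 158.6.)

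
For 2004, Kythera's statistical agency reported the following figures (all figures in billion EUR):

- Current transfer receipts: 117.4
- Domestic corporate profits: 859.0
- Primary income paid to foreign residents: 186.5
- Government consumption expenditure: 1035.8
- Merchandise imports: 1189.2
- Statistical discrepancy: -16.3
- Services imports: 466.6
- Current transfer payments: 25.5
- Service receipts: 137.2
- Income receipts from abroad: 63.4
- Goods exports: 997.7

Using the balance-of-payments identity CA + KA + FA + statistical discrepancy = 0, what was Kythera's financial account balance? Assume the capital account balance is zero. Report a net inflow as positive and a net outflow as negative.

Goods balance = 997.7 - 1189.2 = -191.5
Services balance = 137.2 - 466.6 = -329.4
Trade balance (goods + services) = -191.5 + (-329.4) = -520.9
Net primary income = 63.4 - 186.5 = -123.1
Net secondary income = 117.4 - 25.5 = 91.9
Current account = -520.9 + (-123.1) + 91.9 = -552.1
Financial account = -(-552.1 + (-16.3)) = 568.4

568.4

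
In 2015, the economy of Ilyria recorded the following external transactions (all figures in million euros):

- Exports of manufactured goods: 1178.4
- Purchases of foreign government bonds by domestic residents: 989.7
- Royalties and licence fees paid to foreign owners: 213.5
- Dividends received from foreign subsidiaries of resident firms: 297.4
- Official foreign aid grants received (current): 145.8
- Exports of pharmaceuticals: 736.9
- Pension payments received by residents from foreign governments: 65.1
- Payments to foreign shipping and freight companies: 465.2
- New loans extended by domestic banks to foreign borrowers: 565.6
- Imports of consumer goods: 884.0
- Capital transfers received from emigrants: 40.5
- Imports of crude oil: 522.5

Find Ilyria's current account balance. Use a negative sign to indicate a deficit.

Goods: 736.9 + 1178.4 - 522.5 - 884.0 = 508.8
Services: -213.5 - 465.2 = -678.7
Primary income: 297.4
Secondary income: 145.8 + 65.1 = 210.9
Current account = 508.8 + (-678.7) + 297.4 + 210.9 = 338.4
(Excluded from the current account — financial account: purchases of foreign government bonds by domestic residents 989.7, new loans extended by domestic banks to foreign borrowers 565.6; capital account: capital transfers received from emigrants 40.5.)

338.4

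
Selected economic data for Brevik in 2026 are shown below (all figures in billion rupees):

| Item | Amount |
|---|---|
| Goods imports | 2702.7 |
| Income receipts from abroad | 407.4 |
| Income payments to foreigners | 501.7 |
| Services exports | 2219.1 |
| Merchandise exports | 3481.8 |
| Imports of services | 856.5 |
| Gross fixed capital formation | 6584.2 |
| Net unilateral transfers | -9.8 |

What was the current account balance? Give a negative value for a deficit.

Goods balance = 3481.8 - 2702.7 = 779.1
Services balance = 2219.1 - 856.5 = 1362.6
Trade balance (goods + services) = 779.1 + 1362.6 = 2141.7
Net primary income = 407.4 - 501.7 = -94.3
Net secondary income = -9.8
Current account = 2141.7 + (-94.3) + (-9.8) = 2037.6

2037.6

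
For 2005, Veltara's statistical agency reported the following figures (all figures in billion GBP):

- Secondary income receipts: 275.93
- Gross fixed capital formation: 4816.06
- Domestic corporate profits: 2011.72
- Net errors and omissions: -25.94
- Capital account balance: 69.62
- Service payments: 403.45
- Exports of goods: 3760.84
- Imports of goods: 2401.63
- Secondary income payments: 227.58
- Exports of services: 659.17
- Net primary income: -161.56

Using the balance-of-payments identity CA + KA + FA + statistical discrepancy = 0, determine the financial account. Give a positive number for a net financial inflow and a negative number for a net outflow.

Goods balance = 3760.84 - 2401.63 = 1359.21
Services balance = 659.17 - 403.45 = 255.72
Trade balance (goods + services) = 1359.21 + 255.72 = 1614.93
Net primary income = -161.56
Net secondary income = 275.93 - 227.58 = 48.35
Current account = 1614.93 + (-161.56) + 48.35 = 1501.72
Financial account = -(1501.72 + 69.62 + (-25.94)) = -1545.40

-1545.40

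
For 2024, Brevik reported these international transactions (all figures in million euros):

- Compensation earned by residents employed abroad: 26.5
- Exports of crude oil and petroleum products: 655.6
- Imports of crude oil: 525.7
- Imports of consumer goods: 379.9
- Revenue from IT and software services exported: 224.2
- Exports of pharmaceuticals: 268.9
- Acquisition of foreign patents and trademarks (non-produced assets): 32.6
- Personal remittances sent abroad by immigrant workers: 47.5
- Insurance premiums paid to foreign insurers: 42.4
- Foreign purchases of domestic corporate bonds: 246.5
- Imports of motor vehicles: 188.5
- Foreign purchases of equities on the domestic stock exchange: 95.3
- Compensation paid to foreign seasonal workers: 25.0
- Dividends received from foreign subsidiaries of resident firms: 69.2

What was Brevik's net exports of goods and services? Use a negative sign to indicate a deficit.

Goods: 655.6 - 525.7 + 268.9 - 188.5 - 379.9 = -169.6
Services: 224.2 - 42.4 = 181.8
Trade balance = -169.6 + 181.8 = 12.2
(Excluded from the trade balance — primary income: compensation earned by residents employed abroad 26.5, compensation paid to foreign seasonal workers 25.0, dividends received from foreign subsidiaries of resident firms 69.2; capital account: acquisition of foreign patents and trademarks (non-produced assets) 32.6; secondary income: personal remittances sent abroad by immigrant workers 47.5; financial account: foreign purchases of domestic corporate bonds 246.5, foreign purchases of equities on the domestic stock exchange 95.3.)

12.2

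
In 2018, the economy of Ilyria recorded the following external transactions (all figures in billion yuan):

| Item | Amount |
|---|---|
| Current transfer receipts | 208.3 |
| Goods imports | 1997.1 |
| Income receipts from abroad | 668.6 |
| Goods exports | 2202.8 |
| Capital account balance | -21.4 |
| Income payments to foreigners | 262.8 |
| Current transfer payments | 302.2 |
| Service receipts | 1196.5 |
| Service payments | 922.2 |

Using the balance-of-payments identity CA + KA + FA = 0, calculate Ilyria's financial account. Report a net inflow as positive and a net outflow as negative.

-770.5

Goods balance = 2202.8 - 1997.1 = 205.7
Services balance = 1196.5 - 922.2 = 274.3
Trade balance (goods + services) = 205.7 + 274.3 = 480.0
Net primary income = 668.6 - 262.8 = 405.8
Net secondary income = 208.3 - 302.2 = -93.9
Current account = 480.0 + 405.8 + (-93.9) = 791.9
Financial account = -(791.9 + (-21.4)) = -770.5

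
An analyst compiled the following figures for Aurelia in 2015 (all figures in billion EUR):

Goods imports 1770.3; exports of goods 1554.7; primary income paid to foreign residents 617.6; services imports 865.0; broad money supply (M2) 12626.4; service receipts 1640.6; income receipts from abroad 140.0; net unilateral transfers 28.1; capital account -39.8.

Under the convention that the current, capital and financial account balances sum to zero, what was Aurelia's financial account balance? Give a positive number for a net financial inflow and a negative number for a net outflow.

Goods balance = 1554.7 - 1770.3 = -215.6
Services balance = 1640.6 - 865.0 = 775.6
Trade balance (goods + services) = -215.6 + 775.6 = 560.0
Net primary income = 140.0 - 617.6 = -477.6
Net secondary income = 28.1
Current account = 560.0 + (-477.6) + 28.1 = 110.5
Financial account = -(110.5 + (-39.8)) = -70.7

-70.7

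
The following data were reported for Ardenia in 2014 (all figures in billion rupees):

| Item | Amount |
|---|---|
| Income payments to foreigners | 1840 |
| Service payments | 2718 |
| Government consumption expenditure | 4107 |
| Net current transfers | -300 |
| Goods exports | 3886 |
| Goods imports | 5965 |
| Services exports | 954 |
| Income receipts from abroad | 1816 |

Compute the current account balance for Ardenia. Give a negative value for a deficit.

Goods balance = 3886 - 5965 = -2079
Services balance = 954 - 2718 = -1764
Trade balance (goods + services) = -2079 + (-1764) = -3843
Net primary income = 1816 - 1840 = -24
Net secondary income = -300
Current account = -3843 + (-24) + (-300) = -4167

-4167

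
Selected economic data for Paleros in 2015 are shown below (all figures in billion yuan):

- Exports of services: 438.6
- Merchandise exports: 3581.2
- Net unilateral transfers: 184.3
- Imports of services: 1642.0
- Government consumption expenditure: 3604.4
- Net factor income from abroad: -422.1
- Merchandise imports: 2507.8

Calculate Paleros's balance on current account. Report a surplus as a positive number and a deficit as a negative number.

-367.8

Goods balance = 3581.2 - 2507.8 = 1073.4
Services balance = 438.6 - 1642.0 = -1203.4
Trade balance (goods + services) = 1073.4 + (-1203.4) = -130.0
Net primary income = -422.1
Net secondary income = 184.3
Current account = -130.0 + (-422.1) + 184.3 = -367.8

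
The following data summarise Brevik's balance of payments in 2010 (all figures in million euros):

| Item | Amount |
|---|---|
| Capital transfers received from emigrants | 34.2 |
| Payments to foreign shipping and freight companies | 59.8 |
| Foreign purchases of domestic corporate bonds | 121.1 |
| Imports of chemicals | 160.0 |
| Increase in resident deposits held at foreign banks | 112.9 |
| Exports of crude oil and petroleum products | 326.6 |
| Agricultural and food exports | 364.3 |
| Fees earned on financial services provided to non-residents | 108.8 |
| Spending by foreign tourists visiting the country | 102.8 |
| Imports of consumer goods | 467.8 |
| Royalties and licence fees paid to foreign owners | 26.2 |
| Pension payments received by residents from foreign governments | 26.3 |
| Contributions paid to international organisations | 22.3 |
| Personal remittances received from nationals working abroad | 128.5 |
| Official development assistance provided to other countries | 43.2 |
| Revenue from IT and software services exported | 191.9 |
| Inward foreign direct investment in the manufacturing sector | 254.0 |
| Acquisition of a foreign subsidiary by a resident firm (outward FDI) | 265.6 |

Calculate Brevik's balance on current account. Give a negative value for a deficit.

Goods: -467.8 - 160.0 + 364.3 + 326.6 = 63.1
Services: 108.8 + 191.9 - 59.8 - 26.2 + 102.8 = 317.5
Secondary income: -43.2 + 26.3 - 22.3 + 128.5 = 89.3
Current account = 63.1 + 317.5 + 89.3 = 469.9
(Excluded from the current account — capital account: capital transfers received from emigrants 34.2; financial account: foreign purchases of domestic corporate bonds 121.1, increase in resident deposits held at foreign banks 112.9, inward foreign direct investment in the manufacturing sector 254.0, acquisition of a foreign subsidiary by a resident firm (outward FDI) 265.6.)

469.9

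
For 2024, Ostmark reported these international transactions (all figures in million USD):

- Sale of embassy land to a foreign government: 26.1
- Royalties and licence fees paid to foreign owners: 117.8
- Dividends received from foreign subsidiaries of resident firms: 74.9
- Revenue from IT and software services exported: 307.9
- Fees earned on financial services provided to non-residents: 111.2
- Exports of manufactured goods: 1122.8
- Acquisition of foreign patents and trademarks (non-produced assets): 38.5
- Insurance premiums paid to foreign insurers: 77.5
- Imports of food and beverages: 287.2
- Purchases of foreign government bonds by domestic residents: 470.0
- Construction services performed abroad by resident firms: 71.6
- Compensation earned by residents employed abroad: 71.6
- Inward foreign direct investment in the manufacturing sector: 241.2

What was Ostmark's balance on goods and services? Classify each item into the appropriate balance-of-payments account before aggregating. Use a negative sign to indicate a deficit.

Goods: -287.2 + 1122.8 = 835.6
Services: 71.6 + 111.2 - 117.8 - 77.5 + 307.9 = 295.4
Trade balance = 835.6 + 295.4 = 1131.0
(Excluded from the trade balance — capital account: sale of embassy land to a foreign government 26.1, acquisition of foreign patents and trademarks (non-produced assets) 38.5; primary income: dividends received from foreign subsidiaries of resident firms 74.9, compensation earned by residents employed abroad 71.6; financial account: purchases of foreign government bonds by domestic residents 470.0, inward foreign direct investment in the manufacturing sector 241.2.)

1131.0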